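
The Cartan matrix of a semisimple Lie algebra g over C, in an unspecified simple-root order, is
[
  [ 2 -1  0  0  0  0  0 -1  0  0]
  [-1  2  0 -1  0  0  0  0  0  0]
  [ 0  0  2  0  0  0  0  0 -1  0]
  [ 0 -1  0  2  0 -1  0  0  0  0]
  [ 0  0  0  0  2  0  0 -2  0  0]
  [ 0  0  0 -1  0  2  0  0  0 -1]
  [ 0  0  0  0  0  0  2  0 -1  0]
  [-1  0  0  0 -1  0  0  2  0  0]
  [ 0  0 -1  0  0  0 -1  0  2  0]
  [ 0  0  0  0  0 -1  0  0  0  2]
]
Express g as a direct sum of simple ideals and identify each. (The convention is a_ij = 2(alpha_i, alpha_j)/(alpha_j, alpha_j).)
The diagram associated to this matrix has two connected components: the simple roots {alpha_3, alpha_7, alpha_9} form a chain of 3 nodes with single edges (A_3), and {alpha_1, alpha_2, alpha_4, alpha_5, alpha_6, alpha_8, alpha_10} form a chain of 7 nodes with a double edge at one end; the terminal node there is the unique long simple root (C_7). A semisimple Lie algebra decomposes uniquely as the direct sum of simple ideals, one per connected component of its Dynkin diagram, so g ≅ A_3 ⊕ C_7 (dimension 15 + 105 = 120).

type A_3 ⊕ type C_7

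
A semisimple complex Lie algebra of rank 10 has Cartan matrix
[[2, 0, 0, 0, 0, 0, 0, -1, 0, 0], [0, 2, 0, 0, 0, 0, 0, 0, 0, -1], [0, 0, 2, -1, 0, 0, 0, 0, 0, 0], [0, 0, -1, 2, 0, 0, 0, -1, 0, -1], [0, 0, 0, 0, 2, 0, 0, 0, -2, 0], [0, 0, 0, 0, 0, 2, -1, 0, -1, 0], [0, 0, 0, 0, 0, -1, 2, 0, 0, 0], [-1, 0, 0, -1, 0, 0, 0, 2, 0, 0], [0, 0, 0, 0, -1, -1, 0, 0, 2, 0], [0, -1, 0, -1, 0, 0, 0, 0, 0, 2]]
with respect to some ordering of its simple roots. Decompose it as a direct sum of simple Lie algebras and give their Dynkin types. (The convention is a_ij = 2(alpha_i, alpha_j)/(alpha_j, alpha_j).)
C_4 (sp(8)) ⊕ E_6

The diagram associated to this matrix has two connected components: the simple roots {alpha_5, alpha_6, alpha_7, alpha_9} form a chain of 4 nodes with a double edge at one end; the terminal node there is the unique long simple root (C_4), and {alpha_1, alpha_2, alpha_3, alpha_4, alpha_8, alpha_10} form a chain of 5 nodes with one extra node attached to the third node from one end (E_6). A semisimple Lie algebra decomposes uniquely as the direct sum of simple ideals, one per connected component of its Dynkin diagram, so g ≅ C_4 ⊕ E_6 (dimension 36 + 78 = 114).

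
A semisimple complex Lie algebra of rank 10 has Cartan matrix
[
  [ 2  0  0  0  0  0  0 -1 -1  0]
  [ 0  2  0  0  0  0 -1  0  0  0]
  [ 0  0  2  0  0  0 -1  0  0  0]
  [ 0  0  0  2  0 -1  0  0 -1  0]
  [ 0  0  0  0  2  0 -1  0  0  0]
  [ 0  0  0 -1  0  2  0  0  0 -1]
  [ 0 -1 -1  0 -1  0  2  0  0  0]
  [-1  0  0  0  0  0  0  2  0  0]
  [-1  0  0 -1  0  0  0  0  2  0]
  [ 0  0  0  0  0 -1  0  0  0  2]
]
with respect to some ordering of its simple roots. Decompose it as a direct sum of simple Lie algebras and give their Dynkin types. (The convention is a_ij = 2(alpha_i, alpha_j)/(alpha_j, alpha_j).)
The diagram associated to this matrix has two connected components: the simple roots {alpha_1, alpha_4, alpha_6, alpha_8, alpha_9, alpha_10} form a chain of 6 nodes with single edges (A_6), and {alpha_2, alpha_3, alpha_5, alpha_7} form a chain of 2 nodes with a fork of two nodes at one end (D_4). A semisimple Lie algebra decomposes uniquely as the direct sum of simple ideals, one per connected component of its Dynkin diagram, so g ≅ A_6 ⊕ D_4 (dimension 48 + 28 = 76).

A_6 (sl(7)) ⊕ D_4 (so(8))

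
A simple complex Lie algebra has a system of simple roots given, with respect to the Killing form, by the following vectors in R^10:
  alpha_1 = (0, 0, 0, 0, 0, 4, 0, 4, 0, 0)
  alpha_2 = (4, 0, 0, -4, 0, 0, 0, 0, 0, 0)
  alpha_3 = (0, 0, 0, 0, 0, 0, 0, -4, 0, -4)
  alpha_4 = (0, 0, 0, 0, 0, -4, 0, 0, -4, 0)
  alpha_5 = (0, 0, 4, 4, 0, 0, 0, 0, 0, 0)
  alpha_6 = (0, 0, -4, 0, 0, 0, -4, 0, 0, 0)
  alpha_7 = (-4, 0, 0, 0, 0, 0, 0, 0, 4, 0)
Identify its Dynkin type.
A7

Compute the Cartan integers a_ij = 2(alpha_i, alpha_j)/(alpha_j, alpha_j); the resulting 7x7 Cartan matrix is
[[2, 0, -1, -1, 0, 0, 0], [0, 2, 0, 0, -1, 0, -1], [-1, 0, 2, 0, 0, 0, 0], [-1, 0, 0, 2, 0, 0, -1], [0, -1, 0, 0, 2, -1, 0], [0, 0, 0, 0, -1, 2, 0], [0, -1, 0, -1, 0, 0, 2]].
All simple roots have the same length, so the diagram is simply laced. The associated Dynkin diagram is a chain of 7 nodes with single edges (A_7), so the type is A_7 (the algebra sl(8)).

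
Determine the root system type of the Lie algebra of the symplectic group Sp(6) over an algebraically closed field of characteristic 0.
This is sp(6), which has dimension 6(6+1)/2 = 21 and rank 6/2 = 3. In the classification of classical Lie algebras, the symplectic algebra sp(2n) has type C_n; here n = 3, so the Dynkin diagram is a chain of 3 nodes with a double edge at one end; the terminal node there is the unique long simple root (C_3). Hence the type is C_3.

C3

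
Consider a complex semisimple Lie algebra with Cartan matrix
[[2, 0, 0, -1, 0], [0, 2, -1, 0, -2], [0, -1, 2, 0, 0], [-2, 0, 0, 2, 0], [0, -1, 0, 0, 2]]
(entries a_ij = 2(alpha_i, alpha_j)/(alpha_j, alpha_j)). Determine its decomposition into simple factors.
type B_2 ⊕ type B_3

The diagram associated to this matrix has two connected components: the simple roots {alpha_1, alpha_4} form a chain of 2 nodes with a double edge at one end; the terminal node there is the unique short simple root (B_2), and {alpha_2, alpha_3, alpha_5} form a chain of 3 nodes with a double edge at one end; the terminal node there is the unique short simple root (B_3). A semisimple Lie algebra decomposes uniquely as the direct sum of simple ideals, one per connected component of its Dynkin diagram, so g ≅ B_2 ⊕ B_3 (dimension 10 + 21 = 31).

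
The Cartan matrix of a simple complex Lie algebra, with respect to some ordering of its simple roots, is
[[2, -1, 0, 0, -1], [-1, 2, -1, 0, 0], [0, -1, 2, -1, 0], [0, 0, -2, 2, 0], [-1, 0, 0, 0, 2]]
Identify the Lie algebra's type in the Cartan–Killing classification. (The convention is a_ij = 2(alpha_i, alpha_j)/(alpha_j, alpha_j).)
C5

The matrix has rank 5 with 2's on the diagonal. Reading the off-diagonal entries as Dynkin edges (a single edge where a_ij = a_ji = -1; a double or triple edge where a_ij * a_ji = 2 or 3), the diagram is a chain of 5 nodes with a double edge at one end; the terminal node there is the unique long simple root (C_5). One simple-root ordering that puts it in standard form is (alpha_5, alpha_1, alpha_2, alpha_3, alpha_4). So the algebra is type C_5, i.e. sp(10).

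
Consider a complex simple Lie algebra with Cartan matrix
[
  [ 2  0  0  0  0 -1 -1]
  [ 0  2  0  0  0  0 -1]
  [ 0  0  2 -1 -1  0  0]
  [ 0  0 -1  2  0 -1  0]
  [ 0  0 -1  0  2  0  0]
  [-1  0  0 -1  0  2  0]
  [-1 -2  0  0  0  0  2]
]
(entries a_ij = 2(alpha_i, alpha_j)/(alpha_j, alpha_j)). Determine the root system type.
The matrix has rank 7 with 2's on the diagonal. Reading the off-diagonal entries as Dynkin edges (a single edge where a_ij = a_ji = -1; a double or triple edge where a_ij * a_ji = 2 or 3), the diagram is a chain of 7 nodes with a double edge at one end; the terminal node there is the unique short simple root (B_7). One simple-root ordering that puts it in standard form is (alpha_5, alpha_3, alpha_4, alpha_6, alpha_1, alpha_7, alpha_2). So the algebra is type B_7, i.e. so(15).

B_7 (so(15))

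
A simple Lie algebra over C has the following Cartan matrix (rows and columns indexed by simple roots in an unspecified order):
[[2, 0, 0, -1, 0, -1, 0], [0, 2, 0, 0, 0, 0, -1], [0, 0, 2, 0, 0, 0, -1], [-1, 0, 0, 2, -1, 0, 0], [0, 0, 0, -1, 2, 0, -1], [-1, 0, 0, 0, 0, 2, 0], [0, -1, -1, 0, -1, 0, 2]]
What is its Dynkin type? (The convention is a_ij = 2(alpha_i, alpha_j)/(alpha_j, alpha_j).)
The matrix has rank 7 with 2's on the diagonal. Reading the off-diagonal entries as Dynkin edges (a single edge where a_ij = a_ji = -1; a double or triple edge where a_ij * a_ji = 2 or 3), the diagram is a chain of 5 nodes with a fork of two nodes at one end (D_7). One simple-root ordering that puts it in standard form is (alpha_6, alpha_1, alpha_4, alpha_5, alpha_7, alpha_2, alpha_3). So the algebra is type D_7, i.e. so(14).

D7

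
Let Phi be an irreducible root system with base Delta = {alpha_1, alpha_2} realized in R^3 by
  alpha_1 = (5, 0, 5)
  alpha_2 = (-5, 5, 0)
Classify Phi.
A_2

Compute the Cartan integers a_ij = 2(alpha_i, alpha_j)/(alpha_j, alpha_j); the resulting 2x2 Cartan matrix is
[[2, -1], [-1, 2]].
All simple roots have the same length, so the diagram is simply laced. The associated Dynkin diagram is a chain of 2 nodes with single edges (A_2), so the type is A_2 (the algebra sl(3)).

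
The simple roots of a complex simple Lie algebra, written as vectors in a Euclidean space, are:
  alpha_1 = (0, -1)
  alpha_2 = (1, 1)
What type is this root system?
B2

Compute the Cartan integers a_ij = 2(alpha_i, alpha_j)/(alpha_j, alpha_j); the resulting 2x2 Cartan matrix is
[[2, -1], [-2, 2]].
The roots have two lengths (squared-length ratio 2:1); the short ones are alpha_{1}. The associated Dynkin diagram is a chain of 2 nodes with a double edge at one end; the terminal node there is the unique short simple root (B_2), so the type is B_2 (the algebra so(5)).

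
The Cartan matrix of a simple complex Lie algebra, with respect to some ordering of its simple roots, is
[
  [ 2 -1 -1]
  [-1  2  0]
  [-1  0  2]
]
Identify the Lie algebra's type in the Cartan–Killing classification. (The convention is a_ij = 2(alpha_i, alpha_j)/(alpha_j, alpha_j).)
A_3

The matrix has rank 3 with 2's on the diagonal. Reading the off-diagonal entries as Dynkin edges (a single edge where a_ij = a_ji = -1; a double or triple edge where a_ij * a_ji = 2 or 3), the diagram is a chain of 3 nodes with single edges (A_3). One simple-root ordering that puts it in standard form is (alpha_3, alpha_1, alpha_2). So the algebra is type A_3, i.e. sl(4).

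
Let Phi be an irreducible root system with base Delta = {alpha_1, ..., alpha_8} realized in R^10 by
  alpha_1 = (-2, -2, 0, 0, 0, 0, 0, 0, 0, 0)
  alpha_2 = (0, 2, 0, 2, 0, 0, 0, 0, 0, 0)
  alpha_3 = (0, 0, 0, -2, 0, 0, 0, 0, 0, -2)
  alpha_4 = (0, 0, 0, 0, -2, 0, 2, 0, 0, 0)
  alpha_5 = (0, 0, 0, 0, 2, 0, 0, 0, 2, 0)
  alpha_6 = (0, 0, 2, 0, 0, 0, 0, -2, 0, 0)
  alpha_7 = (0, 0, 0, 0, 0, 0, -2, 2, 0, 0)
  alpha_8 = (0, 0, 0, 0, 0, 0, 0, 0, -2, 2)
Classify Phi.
Compute the Cartan integers a_ij = 2(alpha_i, alpha_j)/(alpha_j, alpha_j); the resulting 8x8 Cartan matrix is
[[2, -1, 0, 0, 0, 0, 0, 0], [-1, 2, -1, 0, 0, 0, 0, 0], [0, -1, 2, 0, 0, 0, 0, -1], [0, 0, 0, 2, -1, 0, -1, 0], [0, 0, 0, -1, 2, 0, 0, -1], [0, 0, 0, 0, 0, 2, -1, 0], [0, 0, 0, -1, 0, -1, 2, 0], [0, 0, -1, 0, -1, 0, 0, 2]].
All simple roots have the same length, so the diagram is simply laced. The associated Dynkin diagram is a chain of 8 nodes with single edges (A_8), so the type is A_8 (the algebra sl(9)).

A_8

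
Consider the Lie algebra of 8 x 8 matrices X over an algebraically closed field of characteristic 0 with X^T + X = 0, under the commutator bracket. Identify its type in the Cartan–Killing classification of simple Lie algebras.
This is so(8) with 8 even, which has dimension 8(8-1)/2 = 28 and rank 8/2 = 4. In the classification of classical Lie algebras, the orthogonal algebra so(2n) in an even number of variables has type D_n; here n = 4, so the Dynkin diagram is a chain of 2 nodes with a fork of two nodes at one end (D_4). Hence the type is D_4.

type D_4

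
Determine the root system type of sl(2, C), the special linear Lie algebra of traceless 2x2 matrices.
A_1

This is sl(2), which has dimension 2^2 - 1 = 3 and rank 2 - 1 = 1 (a Cartan subalgebra is the diagonal traceless matrices). In the classification of classical Lie algebras, the special linear algebra sl(n+1) has type A_n; here n = 1, so the Dynkin diagram is a chain of 1 nodes with single edges (A_1). Hence the type is A_1.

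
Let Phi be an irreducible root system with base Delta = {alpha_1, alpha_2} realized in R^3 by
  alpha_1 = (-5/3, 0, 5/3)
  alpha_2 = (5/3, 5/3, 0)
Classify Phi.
A_2

Compute the Cartan integers a_ij = 2(alpha_i, alpha_j)/(alpha_j, alpha_j); the resulting 2x2 Cartan matrix is
[[2, -1], [-1, 2]].
All simple roots have the same length, so the diagram is simply laced. The associated Dynkin diagram is a chain of 2 nodes with single edges (A_2), so the type is A_2 (the algebra sl(3)).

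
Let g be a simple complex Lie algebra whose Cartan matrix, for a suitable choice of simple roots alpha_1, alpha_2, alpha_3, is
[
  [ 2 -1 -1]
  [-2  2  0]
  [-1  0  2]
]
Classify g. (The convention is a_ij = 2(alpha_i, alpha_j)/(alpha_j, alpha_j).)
C3

The matrix has rank 3 with 2's on the diagonal. Reading the off-diagonal entries as Dynkin edges (a single edge where a_ij = a_ji = -1; a double or triple edge where a_ij * a_ji = 2 or 3), the diagram is a chain of 3 nodes with a double edge at one end; the terminal node there is the unique long simple root (C_3). One simple-root ordering that puts it in standard form is (alpha_3, alpha_1, alpha_2). So the algebra is type C_3, i.e. sp(6).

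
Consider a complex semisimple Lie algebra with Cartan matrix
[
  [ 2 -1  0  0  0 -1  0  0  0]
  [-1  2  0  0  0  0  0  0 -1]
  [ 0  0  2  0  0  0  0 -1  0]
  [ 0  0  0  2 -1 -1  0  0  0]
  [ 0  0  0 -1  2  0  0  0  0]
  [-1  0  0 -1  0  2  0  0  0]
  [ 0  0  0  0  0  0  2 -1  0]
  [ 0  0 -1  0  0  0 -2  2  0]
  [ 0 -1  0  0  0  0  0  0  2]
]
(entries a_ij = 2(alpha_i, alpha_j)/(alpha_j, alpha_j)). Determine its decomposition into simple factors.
The diagram associated to this matrix has two connected components: the simple roots {alpha_1, alpha_2, alpha_4, alpha_5, alpha_6, alpha_9} form a chain of 6 nodes with single edges (A_6), and {alpha_3, alpha_7, alpha_8} form a chain of 3 nodes with a double edge at one end; the terminal node there is the unique short simple root (B_3). A semisimple Lie algebra decomposes uniquely as the direct sum of simple ideals, one per connected component of its Dynkin diagram, so g ≅ A_6 ⊕ B_3 (dimension 48 + 21 = 69).

A_6 ⊕ B_3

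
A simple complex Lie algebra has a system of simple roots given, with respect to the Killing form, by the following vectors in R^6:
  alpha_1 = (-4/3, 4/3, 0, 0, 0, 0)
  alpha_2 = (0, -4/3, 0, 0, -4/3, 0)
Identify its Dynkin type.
Compute the Cartan integers a_ij = 2(alpha_i, alpha_j)/(alpha_j, alpha_j); the resulting 2x2 Cartan matrix is
[[2, -1], [-1, 2]].
All simple roots have the same length, so the diagram is simply laced. The associated Dynkin diagram is a chain of 2 nodes with single edges (A_2), so the type is A_2 (the algebra sl(3)).

A_2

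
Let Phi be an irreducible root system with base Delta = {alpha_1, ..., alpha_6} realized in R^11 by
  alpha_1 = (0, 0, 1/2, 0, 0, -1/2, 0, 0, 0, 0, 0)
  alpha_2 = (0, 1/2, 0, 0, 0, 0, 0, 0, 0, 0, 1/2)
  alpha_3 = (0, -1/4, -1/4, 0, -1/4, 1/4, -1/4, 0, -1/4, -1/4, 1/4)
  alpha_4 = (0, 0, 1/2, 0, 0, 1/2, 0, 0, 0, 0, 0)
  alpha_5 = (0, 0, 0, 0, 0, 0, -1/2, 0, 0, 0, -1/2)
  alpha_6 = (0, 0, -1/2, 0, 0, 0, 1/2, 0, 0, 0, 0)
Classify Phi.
type E_6

Compute the Cartan integers a_ij = 2(alpha_i, alpha_j)/(alpha_j, alpha_j); the resulting 6x6 Cartan matrix is
[[2, 0, -1, 0, 0, -1], [0, 2, 0, 0, -1, 0], [-1, 0, 2, 0, 0, 0], [0, 0, 0, 2, 0, -1], [0, -1, 0, 0, 2, -1], [-1, 0, 0, -1, -1, 2]].
All simple roots have the same length, so the diagram is simply laced. The associated Dynkin diagram is a chain of 5 nodes with one extra node attached to the third node from one end (E_6), so the type is E_6.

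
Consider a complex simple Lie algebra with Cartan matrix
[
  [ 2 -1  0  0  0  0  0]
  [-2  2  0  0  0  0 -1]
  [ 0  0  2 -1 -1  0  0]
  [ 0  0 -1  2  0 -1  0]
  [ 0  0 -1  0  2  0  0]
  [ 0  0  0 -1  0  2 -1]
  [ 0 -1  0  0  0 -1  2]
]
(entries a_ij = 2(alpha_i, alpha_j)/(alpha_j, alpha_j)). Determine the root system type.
The matrix has rank 7 with 2's on the diagonal. Reading the off-diagonal entries as Dynkin edges (a single edge where a_ij = a_ji = -1; a double or triple edge where a_ij * a_ji = 2 or 3), the diagram is a chain of 7 nodes with a double edge at one end; the terminal node there is the unique short simple root (B_7). One simple-root ordering that puts it in standard form is (alpha_5, alpha_3, alpha_4, alpha_6, alpha_7, alpha_2, alpha_1). So the algebra is type B_7, i.e. so(15).

type B_7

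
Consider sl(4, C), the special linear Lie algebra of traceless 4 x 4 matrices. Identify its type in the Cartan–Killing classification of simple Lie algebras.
This is sl(4), which has dimension 4^2 - 1 = 15 and rank 4 - 1 = 3 (a Cartan subalgebra is the diagonal traceless matrices). In the classification of classical Lie algebras, the special linear algebra sl(n+1) has type A_n; here n = 3, so the Dynkin diagram is a chain of 3 nodes with single edges (A_3). Hence the type is A_3.

A_3 (sl(4))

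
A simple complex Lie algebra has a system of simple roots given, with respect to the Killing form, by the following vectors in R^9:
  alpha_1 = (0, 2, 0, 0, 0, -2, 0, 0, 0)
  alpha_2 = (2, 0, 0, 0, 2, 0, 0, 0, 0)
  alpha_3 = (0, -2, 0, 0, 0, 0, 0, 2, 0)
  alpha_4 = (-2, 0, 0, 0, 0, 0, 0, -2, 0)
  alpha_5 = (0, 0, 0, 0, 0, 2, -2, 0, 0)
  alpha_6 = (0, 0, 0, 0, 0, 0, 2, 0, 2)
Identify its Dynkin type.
A_6

Compute the Cartan integers a_ij = 2(alpha_i, alpha_j)/(alpha_j, alpha_j); the resulting 6x6 Cartan matrix is
[[2, 0, -1, 0, -1, 0], [0, 2, 0, -1, 0, 0], [-1, 0, 2, -1, 0, 0], [0, -1, -1, 2, 0, 0], [-1, 0, 0, 0, 2, -1], [0, 0, 0, 0, -1, 2]].
All simple roots have the same length, so the diagram is simply laced. The associated Dynkin diagram is a chain of 6 nodes with single edges (A_6), so the type is A_6 (the algebra sl(7)).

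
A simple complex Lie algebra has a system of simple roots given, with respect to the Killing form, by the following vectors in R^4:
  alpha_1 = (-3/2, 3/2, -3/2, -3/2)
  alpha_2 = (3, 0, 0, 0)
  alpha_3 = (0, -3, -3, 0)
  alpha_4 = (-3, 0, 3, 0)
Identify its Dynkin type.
Compute the Cartan integers a_ij = 2(alpha_i, alpha_j)/(alpha_j, alpha_j); the resulting 4x4 Cartan matrix is
[[2, -1, 0, 0], [-1, 2, 0, -1], [0, 0, 2, -1], [0, -2, -1, 2]].
The roots have two lengths (squared-length ratio 2:1); the short ones are alpha_{1,2}. The associated Dynkin diagram is a chain of 4 nodes with a double edge between the middle two (F_4), so the type is F_4.

type F_4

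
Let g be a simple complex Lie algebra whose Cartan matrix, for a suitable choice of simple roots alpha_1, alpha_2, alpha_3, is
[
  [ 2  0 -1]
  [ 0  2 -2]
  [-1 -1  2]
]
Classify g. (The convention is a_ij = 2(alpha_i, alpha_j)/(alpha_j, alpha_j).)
The matrix has rank 3 with 2's on the diagonal. Reading the off-diagonal entries as Dynkin edges (a single edge where a_ij = a_ji = -1; a double or triple edge where a_ij * a_ji = 2 or 3), the diagram is a chain of 3 nodes with a double edge at one end; the terminal node there is the unique long simple root (C_3). One simple-root ordering that puts it in standard form is (alpha_1, alpha_3, alpha_2). So the algebra is type C_3, i.e. sp(6).

type C_3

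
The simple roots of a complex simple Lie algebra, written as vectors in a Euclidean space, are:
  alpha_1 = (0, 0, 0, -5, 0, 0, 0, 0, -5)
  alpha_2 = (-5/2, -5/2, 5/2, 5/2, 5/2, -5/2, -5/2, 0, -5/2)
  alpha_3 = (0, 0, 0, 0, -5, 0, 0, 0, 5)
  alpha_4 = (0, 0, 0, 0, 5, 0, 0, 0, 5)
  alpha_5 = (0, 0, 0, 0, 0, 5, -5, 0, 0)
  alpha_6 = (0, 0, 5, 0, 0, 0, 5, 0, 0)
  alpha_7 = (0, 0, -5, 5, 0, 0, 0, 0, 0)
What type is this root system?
E7

Compute the Cartan integers a_ij = 2(alpha_i, alpha_j)/(alpha_j, alpha_j); the resulting 7x7 Cartan matrix is
[[2, 0, -1, -1, 0, 0, -1], [0, 2, -1, 0, 0, 0, 0], [-1, -1, 2, 0, 0, 0, 0], [-1, 0, 0, 2, 0, 0, 0], [0, 0, 0, 0, 2, -1, 0], [0, 0, 0, 0, -1, 2, -1], [-1, 0, 0, 0, 0, -1, 2]].
All simple roots have the same length, so the diagram is simply laced. The associated Dynkin diagram is a chain of 6 nodes with one extra node attached to the third node from one end (E_7), so the type is E_7.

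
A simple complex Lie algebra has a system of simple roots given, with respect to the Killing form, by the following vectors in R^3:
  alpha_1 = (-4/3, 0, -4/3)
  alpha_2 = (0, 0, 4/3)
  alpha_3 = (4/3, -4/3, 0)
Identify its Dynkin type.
Compute the Cartan integers a_ij = 2(alpha_i, alpha_j)/(alpha_j, alpha_j); the resulting 3x3 Cartan matrix is
[[2, -2, -1], [-1, 2, 0], [-1, 0, 2]].
The roots have two lengths (squared-length ratio 2:1); the short ones are alpha_{2}. The associated Dynkin diagram is a chain of 3 nodes with a double edge at one end; the terminal node there is the unique short simple root (B_3), so the type is B_3 (the algebra so(7)).

B_3 (so(7))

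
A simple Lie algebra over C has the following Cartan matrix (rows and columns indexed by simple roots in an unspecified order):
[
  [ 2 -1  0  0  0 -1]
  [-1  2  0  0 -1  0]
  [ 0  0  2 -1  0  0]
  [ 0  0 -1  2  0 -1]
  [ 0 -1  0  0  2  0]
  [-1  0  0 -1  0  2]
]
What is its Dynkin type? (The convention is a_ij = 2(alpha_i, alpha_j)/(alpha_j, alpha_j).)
The matrix has rank 6 with 2's on the diagonal. Reading the off-diagonal entries as Dynkin edges (a single edge where a_ij = a_ji = -1; a double or triple edge where a_ij * a_ji = 2 or 3), the diagram is a chain of 6 nodes with single edges (A_6). One simple-root ordering that puts it in standard form is (alpha_5, alpha_2, alpha_1, alpha_6, alpha_4, alpha_3). So the algebra is type A_6, i.e. sl(7).

A6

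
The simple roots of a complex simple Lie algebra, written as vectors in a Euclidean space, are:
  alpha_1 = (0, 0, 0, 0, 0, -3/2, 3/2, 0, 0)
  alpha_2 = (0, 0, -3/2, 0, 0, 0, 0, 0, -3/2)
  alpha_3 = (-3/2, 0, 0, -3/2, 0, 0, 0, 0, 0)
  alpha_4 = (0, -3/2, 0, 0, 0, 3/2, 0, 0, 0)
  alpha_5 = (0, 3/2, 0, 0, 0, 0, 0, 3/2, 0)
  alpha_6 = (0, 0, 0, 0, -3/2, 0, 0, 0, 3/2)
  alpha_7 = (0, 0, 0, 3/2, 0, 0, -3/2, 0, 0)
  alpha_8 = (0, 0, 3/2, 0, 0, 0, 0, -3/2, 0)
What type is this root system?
Compute the Cartan integers a_ij = 2(alpha_i, alpha_j)/(alpha_j, alpha_j); the resulting 8x8 Cartan matrix is
[[2, 0, 0, -1, 0, 0, -1, 0], [0, 2, 0, 0, 0, -1, 0, -1], [0, 0, 2, 0, 0, 0, -1, 0], [-1, 0, 0, 2, -1, 0, 0, 0], [0, 0, 0, -1, 2, 0, 0, -1], [0, -1, 0, 0, 0, 2, 0, 0], [-1, 0, -1, 0, 0, 0, 2, 0], [0, -1, 0, 0, -1, 0, 0, 2]].
All simple roots have the same length, so the diagram is simply laced. The associated Dynkin diagram is a chain of 8 nodes with single edges (A_8), so the type is A_8 (the algebra sl(9)).

type A_8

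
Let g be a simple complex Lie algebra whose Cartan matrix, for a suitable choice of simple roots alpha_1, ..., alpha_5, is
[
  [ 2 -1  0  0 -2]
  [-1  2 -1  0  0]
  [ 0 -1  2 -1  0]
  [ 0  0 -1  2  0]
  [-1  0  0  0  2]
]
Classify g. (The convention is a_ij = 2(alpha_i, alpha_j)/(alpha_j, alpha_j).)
B5

The matrix has rank 5 with 2's on the diagonal. Reading the off-diagonal entries as Dynkin edges (a single edge where a_ij = a_ji = -1; a double or triple edge where a_ij * a_ji = 2 or 3), the diagram is a chain of 5 nodes with a double edge at one end; the terminal node there is the unique short simple root (B_5). One simple-root ordering that puts it in standard form is (alpha_4, alpha_3, alpha_2, alpha_1, alpha_5). So the algebra is type B_5, i.e. so(11).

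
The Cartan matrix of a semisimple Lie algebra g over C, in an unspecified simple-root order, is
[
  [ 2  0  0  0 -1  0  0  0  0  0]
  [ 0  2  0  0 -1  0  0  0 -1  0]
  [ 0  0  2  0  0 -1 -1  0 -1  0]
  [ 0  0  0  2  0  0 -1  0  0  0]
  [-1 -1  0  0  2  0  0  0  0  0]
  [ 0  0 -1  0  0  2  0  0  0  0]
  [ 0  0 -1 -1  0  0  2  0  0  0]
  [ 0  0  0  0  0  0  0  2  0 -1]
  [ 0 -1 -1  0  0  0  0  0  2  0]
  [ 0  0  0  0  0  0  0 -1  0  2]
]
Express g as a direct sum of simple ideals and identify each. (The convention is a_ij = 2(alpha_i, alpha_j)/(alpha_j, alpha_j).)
The diagram associated to this matrix has two connected components: the simple roots {alpha_8, alpha_10} form a chain of 2 nodes with single edges (A_2), and {alpha_1, alpha_2, alpha_3, alpha_4, alpha_5, alpha_6, alpha_7, alpha_9} form a chain of 7 nodes with one extra node attached to the third node from one end (E_8). A semisimple Lie algebra decomposes uniquely as the direct sum of simple ideals, one per connected component of its Dynkin diagram, so g ≅ A_2 ⊕ E_8 (dimension 8 + 248 = 256).

A_2 + E_8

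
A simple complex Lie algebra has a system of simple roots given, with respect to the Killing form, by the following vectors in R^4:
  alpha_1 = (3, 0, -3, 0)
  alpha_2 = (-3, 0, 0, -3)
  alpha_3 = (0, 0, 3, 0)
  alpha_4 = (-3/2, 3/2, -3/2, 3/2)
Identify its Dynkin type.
Compute the Cartan integers a_ij = 2(alpha_i, alpha_j)/(alpha_j, alpha_j); the resulting 4x4 Cartan matrix is
[[2, -1, -2, 0], [-1, 2, 0, 0], [-1, 0, 2, -1], [0, 0, -1, 2]].
The roots have two lengths (squared-length ratio 2:1); the short ones are alpha_{3,4}. The associated Dynkin diagram is a chain of 4 nodes with a double edge between the middle two (F_4), so the type is F_4.

type F_4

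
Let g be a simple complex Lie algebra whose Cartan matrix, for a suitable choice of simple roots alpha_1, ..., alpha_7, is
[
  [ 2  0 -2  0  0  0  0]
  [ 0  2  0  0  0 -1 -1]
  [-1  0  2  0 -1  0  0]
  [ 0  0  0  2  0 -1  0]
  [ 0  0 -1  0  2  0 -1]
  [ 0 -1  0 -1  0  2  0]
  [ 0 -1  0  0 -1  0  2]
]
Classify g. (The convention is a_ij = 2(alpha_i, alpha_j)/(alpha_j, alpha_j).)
C_7

The matrix has rank 7 with 2's on the diagonal. Reading the off-diagonal entries as Dynkin edges (a single edge where a_ij = a_ji = -1; a double or triple edge where a_ij * a_ji = 2 or 3), the diagram is a chain of 7 nodes with a double edge at one end; the terminal node there is the unique long simple root (C_7). One simple-root ordering that puts it in standard form is (alpha_4, alpha_6, alpha_2, alpha_7, alpha_5, alpha_3, alpha_1). So the algebra is type C_7, i.e. sp(14).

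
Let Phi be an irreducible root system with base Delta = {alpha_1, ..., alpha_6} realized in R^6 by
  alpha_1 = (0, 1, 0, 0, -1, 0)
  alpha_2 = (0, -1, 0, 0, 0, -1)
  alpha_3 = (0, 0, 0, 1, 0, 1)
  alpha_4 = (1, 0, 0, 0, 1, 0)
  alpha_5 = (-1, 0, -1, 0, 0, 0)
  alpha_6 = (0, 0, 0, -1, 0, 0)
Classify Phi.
Compute the Cartan integers a_ij = 2(alpha_i, alpha_j)/(alpha_j, alpha_j); the resulting 6x6 Cartan matrix is
[[2, -1, 0, -1, 0, 0], [-1, 2, -1, 0, 0, 0], [0, -1, 2, 0, 0, -2], [-1, 0, 0, 2, -1, 0], [0, 0, 0, -1, 2, 0], [0, 0, -1, 0, 0, 2]].
The roots have two lengths (squared-length ratio 2:1); the short ones are alpha_{6}. The associated Dynkin diagram is a chain of 6 nodes with a double edge at one end; the terminal node there is the unique short simple root (B_6), so the type is B_6 (the algebra so(13)).

type B_6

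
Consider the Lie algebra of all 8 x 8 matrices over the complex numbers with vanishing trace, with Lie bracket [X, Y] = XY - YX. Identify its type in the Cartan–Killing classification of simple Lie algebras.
This is sl(8), which has dimension 8^2 - 1 = 63 and rank 8 - 1 = 7 (a Cartan subalgebra is the diagonal traceless matrices). In the classification of classical Lie algebras, the special linear algebra sl(n+1) has type A_n; here n = 7, so the Dynkin diagram is a chain of 7 nodes with single edges (A_7). Hence the type is A_7.

type A_7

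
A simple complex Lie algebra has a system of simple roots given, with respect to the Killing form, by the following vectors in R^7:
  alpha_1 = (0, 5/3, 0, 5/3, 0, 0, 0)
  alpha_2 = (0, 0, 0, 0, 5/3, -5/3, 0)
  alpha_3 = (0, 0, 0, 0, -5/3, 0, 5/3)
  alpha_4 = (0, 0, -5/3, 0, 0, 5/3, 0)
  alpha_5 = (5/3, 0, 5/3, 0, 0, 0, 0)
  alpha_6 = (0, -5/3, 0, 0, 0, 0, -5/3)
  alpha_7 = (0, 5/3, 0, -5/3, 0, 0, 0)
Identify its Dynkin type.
Compute the Cartan integers a_ij = 2(alpha_i, alpha_j)/(alpha_j, alpha_j); the resulting 7x7 Cartan matrix is
[[2, 0, 0, 0, 0, -1, 0], [0, 2, -1, -1, 0, 0, 0], [0, -1, 2, 0, 0, -1, 0], [0, -1, 0, 2, -1, 0, 0], [0, 0, 0, -1, 2, 0, 0], [-1, 0, -1, 0, 0, 2, -1], [0, 0, 0, 0, 0, -1, 2]].
All simple roots have the same length, so the diagram is simply laced. The associated Dynkin diagram is a chain of 5 nodes with a fork of two nodes at one end (D_7), so the type is D_7 (the algebra so(14)).

type D_7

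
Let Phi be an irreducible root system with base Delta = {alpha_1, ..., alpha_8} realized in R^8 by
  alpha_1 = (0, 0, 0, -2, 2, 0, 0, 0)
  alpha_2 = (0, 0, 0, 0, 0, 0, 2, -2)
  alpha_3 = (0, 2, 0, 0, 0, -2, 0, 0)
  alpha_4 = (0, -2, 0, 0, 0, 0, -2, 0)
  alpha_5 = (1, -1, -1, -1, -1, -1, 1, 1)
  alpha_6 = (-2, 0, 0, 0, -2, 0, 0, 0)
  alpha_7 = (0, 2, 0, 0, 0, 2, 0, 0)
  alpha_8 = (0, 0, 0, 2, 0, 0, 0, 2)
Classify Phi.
Compute the Cartan integers a_ij = 2(alpha_i, alpha_j)/(alpha_j, alpha_j); the resulting 8x8 Cartan matrix is
[[2, 0, 0, 0, 0, -1, 0, -1], [0, 2, 0, -1, 0, 0, 0, -1], [0, 0, 2, -1, 0, 0, 0, 0], [0, -1, -1, 2, 0, 0, -1, 0], [0, 0, 0, 0, 2, 0, -1, 0], [-1, 0, 0, 0, 0, 2, 0, 0], [0, 0, 0, -1, -1, 0, 2, 0], [-1, -1, 0, 0, 0, 0, 0, 2]].
All simple roots have the same length, so the diagram is simply laced. The associated Dynkin diagram is a chain of 7 nodes with one extra node attached to the third node from one end (E_8), so the type is E_8.

type E_8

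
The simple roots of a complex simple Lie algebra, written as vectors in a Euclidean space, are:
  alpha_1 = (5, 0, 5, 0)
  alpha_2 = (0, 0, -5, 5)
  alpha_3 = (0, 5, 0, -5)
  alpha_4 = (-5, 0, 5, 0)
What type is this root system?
D4

Compute the Cartan integers a_ij = 2(alpha_i, alpha_j)/(alpha_j, alpha_j); the resulting 4x4 Cartan matrix is
[[2, -1, 0, 0], [-1, 2, -1, -1], [0, -1, 2, 0], [0, -1, 0, 2]].
All simple roots have the same length, so the diagram is simply laced. The associated Dynkin diagram is a chain of 2 nodes with a fork of two nodes at one end (D_4), so the type is D_4 (the algebra so(8)).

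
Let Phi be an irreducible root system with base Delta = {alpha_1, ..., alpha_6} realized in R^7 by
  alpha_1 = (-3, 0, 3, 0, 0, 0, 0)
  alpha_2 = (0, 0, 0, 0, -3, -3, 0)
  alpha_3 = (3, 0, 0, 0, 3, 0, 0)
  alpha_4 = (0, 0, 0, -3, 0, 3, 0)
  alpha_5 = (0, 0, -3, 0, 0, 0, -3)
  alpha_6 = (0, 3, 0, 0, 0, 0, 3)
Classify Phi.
type A_6

Compute the Cartan integers a_ij = 2(alpha_i, alpha_j)/(alpha_j, alpha_j); the resulting 6x6 Cartan matrix is
[[2, 0, -1, 0, -1, 0], [0, 2, -1, -1, 0, 0], [-1, -1, 2, 0, 0, 0], [0, -1, 0, 2, 0, 0], [-1, 0, 0, 0, 2, -1], [0, 0, 0, 0, -1, 2]].
All simple roots have the same length, so the diagram is simply laced. The associated Dynkin diagram is a chain of 6 nodes with single edges (A_6), so the type is A_6 (the algebra sl(7)).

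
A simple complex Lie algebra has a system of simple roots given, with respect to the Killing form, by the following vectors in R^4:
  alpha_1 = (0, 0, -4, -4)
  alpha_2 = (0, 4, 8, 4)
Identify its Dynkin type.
Compute the Cartan integers a_ij = 2(alpha_i, alpha_j)/(alpha_j, alpha_j); the resulting 2x2 Cartan matrix is
[[2, -1], [-3, 2]].
The roots have two lengths (squared-length ratio 3:1); the short ones are alpha_{1}. The associated Dynkin diagram is two nodes joined by a triple edge (G_2), so the type is G_2.

G2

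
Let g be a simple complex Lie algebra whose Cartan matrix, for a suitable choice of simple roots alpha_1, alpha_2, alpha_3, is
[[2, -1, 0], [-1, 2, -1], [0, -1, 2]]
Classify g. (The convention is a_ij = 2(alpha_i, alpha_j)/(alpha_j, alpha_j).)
The matrix has rank 3 with 2's on the diagonal. Reading the off-diagonal entries as Dynkin edges (a single edge where a_ij = a_ji = -1; a double or triple edge where a_ij * a_ji = 2 or 3), the diagram is a chain of 3 nodes with single edges (A_3). One simple-root ordering that puts it in standard form is (alpha_3, alpha_2, alpha_1). So the algebra is type A_3, i.e. sl(4).

A_3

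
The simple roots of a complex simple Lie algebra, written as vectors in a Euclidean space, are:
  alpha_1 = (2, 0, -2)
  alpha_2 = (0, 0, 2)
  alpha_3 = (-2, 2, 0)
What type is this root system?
type B_3

Compute the Cartan integers a_ij = 2(alpha_i, alpha_j)/(alpha_j, alpha_j); the resulting 3x3 Cartan matrix is
[[2, -2, -1], [-1, 2, 0], [-1, 0, 2]].
The roots have two lengths (squared-length ratio 2:1); the short ones are alpha_{2}. The associated Dynkin diagram is a chain of 3 nodes with a double edge at one end; the terminal node there is the unique short simple root (B_3), so the type is B_3 (the algebra so(7)).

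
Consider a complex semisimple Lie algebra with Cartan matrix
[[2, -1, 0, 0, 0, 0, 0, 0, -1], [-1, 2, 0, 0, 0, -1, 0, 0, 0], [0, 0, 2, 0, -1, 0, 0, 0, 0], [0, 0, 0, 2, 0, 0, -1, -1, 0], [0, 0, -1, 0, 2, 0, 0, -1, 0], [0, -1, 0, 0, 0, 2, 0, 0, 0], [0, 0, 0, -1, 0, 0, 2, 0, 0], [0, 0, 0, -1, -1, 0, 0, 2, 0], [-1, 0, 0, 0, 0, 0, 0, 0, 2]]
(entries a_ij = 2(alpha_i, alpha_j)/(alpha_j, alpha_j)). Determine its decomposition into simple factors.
A_4 (sl(5)) + A_5 (sl(6))

The diagram associated to this matrix has two connected components: the simple roots {alpha_1, alpha_2, alpha_6, alpha_9} form a chain of 4 nodes with single edges (A_4), and {alpha_3, alpha_4, alpha_5, alpha_7, alpha_8} form a chain of 5 nodes with single edges (A_5). A semisimple Lie algebra decomposes uniquely as the direct sum of simple ideals, one per connected component of its Dynkin diagram, so g ≅ A_4 ⊕ A_5 (dimension 24 + 35 = 59).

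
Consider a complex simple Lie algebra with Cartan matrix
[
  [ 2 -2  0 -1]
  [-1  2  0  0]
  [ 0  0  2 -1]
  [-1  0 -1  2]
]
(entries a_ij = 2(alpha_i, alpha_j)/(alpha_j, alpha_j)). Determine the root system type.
The matrix has rank 4 with 2's on the diagonal. Reading the off-diagonal entries as Dynkin edges (a single edge where a_ij = a_ji = -1; a double or triple edge where a_ij * a_ji = 2 or 3), the diagram is a chain of 4 nodes with a double edge at one end; the terminal node there is the unique short simple root (B_4). One simple-root ordering that puts it in standard form is (alpha_3, alpha_4, alpha_1, alpha_2). So the algebra is type B_4, i.e. so(9).

B_4 (so(9))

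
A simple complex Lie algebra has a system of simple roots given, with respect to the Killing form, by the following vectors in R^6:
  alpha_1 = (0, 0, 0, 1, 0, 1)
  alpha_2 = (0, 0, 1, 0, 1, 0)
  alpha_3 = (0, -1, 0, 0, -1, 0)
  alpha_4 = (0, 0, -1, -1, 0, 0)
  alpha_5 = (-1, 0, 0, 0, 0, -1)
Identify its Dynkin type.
A_5

Compute the Cartan integers a_ij = 2(alpha_i, alpha_j)/(alpha_j, alpha_j); the resulting 5x5 Cartan matrix is
[[2, 0, 0, -1, -1], [0, 2, -1, -1, 0], [0, -1, 2, 0, 0], [-1, -1, 0, 2, 0], [-1, 0, 0, 0, 2]].
All simple roots have the same length, so the diagram is simply laced. The associated Dynkin diagram is a chain of 5 nodes with single edges (A_5), so the type is A_5 (the algebra sl(6)).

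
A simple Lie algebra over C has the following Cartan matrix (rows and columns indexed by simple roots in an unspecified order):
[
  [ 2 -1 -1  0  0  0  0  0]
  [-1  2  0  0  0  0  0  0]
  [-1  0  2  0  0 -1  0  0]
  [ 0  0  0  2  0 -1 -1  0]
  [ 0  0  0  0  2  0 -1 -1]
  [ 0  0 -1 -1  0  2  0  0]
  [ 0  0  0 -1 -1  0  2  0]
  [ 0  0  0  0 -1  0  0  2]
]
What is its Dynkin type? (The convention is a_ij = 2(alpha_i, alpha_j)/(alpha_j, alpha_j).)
A_8

The matrix has rank 8 with 2's on the diagonal. Reading the off-diagonal entries as Dynkin edges (a single edge where a_ij = a_ji = -1; a double or triple edge where a_ij * a_ji = 2 or 3), the diagram is a chain of 8 nodes with single edges (A_8). One simple-root ordering that puts it in standard form is (alpha_2, alpha_1, alpha_3, alpha_6, alpha_4, alpha_7, alpha_5, alpha_8). So the algebra is type A_8, i.e. sl(9).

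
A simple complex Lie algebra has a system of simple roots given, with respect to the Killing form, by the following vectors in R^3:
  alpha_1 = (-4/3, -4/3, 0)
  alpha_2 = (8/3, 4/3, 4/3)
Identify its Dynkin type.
Compute the Cartan integers a_ij = 2(alpha_i, alpha_j)/(alpha_j, alpha_j); the resulting 2x2 Cartan matrix is
[[2, -1], [-3, 2]].
The roots have two lengths (squared-length ratio 3:1); the short ones are alpha_{1}. The associated Dynkin diagram is two nodes joined by a triple edge (G_2), so the type is G_2.

G_2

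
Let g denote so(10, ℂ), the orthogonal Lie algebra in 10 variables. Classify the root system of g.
D_5

This is so(10) with 10 even, which has dimension 10(10-1)/2 = 45 and rank 10/2 = 5. In the classification of classical Lie algebras, the orthogonal algebra so(2n) in an even number of variables has type D_n; here n = 5, so the Dynkin diagram is a chain of 3 nodes with a fork of two nodes at one end (D_5). Hence the type is D_5.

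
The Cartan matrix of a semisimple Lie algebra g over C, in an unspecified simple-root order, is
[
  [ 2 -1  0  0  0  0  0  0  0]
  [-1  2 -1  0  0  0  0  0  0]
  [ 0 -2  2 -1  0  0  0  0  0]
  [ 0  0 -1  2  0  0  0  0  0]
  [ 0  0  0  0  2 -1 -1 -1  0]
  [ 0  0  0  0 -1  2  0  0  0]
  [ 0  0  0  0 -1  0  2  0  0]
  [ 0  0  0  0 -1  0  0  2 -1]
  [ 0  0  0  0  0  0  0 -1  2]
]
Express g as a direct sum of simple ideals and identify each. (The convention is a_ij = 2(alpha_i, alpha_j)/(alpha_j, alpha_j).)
D_5 + F_4

The diagram associated to this matrix has two connected components: the simple roots {alpha_5, alpha_6, alpha_7, alpha_8, alpha_9} form a chain of 3 nodes with a fork of two nodes at one end (D_5), and {alpha_1, alpha_2, alpha_3, alpha_4} form a chain of 4 nodes with a double edge between the middle two (F_4). A semisimple Lie algebra decomposes uniquely as the direct sum of simple ideals, one per connected component of its Dynkin diagram, so g ≅ D_5 ⊕ F_4 (dimension 45 + 52 = 97).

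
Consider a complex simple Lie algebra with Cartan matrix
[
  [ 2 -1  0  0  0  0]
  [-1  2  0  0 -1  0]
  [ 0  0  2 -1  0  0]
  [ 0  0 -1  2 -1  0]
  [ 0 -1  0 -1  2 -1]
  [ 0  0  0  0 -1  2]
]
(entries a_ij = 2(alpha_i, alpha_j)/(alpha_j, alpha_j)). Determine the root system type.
The matrix has rank 6 with 2's on the diagonal. Reading the off-diagonal entries as Dynkin edges (a single edge where a_ij = a_ji = -1; a double or triple edge where a_ij * a_ji = 2 or 3), the diagram is a chain of 5 nodes with one extra node attached to the third node from one end (E_6). One simple-root ordering that puts it in standard form is (alpha_1, alpha_6, alpha_2, alpha_5, alpha_4, alpha_3). So the algebra is type E_6.

E_6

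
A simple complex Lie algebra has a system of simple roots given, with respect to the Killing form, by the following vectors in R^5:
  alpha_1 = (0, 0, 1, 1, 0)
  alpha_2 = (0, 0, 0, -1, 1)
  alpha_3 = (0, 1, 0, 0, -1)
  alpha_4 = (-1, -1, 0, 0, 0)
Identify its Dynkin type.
A4

Compute the Cartan integers a_ij = 2(alpha_i, alpha_j)/(alpha_j, alpha_j); the resulting 4x4 Cartan matrix is
[[2, -1, 0, 0], [-1, 2, -1, 0], [0, -1, 2, -1], [0, 0, -1, 2]].
All simple roots have the same length, so the diagram is simply laced. The associated Dynkin diagram is a chain of 4 nodes with single edges (A_4), so the type is A_4 (the algebra sl(5)).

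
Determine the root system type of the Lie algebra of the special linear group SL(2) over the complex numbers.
type A_1

This is sl(2), which has dimension 2^2 - 1 = 3 and rank 2 - 1 = 1 (a Cartan subalgebra is the diagonal traceless matrices). In the classification of classical Lie algebras, the special linear algebra sl(n+1) has type A_n; here n = 1, so the Dynkin diagram is a chain of 1 nodes with single edges (A_1). Hence the type is A_1.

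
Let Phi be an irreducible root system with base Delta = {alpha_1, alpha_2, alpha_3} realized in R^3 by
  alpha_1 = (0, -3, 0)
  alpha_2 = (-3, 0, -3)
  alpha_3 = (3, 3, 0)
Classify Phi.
B_3

Compute the Cartan integers a_ij = 2(alpha_i, alpha_j)/(alpha_j, alpha_j); the resulting 3x3 Cartan matrix is
[[2, 0, -1], [0, 2, -1], [-2, -1, 2]].
The roots have two lengths (squared-length ratio 2:1); the short ones are alpha_{1}. The associated Dynkin diagram is a chain of 3 nodes with a double edge at one end; the terminal node there is the unique short simple root (B_3), so the type is B_3 (the algebra so(7)).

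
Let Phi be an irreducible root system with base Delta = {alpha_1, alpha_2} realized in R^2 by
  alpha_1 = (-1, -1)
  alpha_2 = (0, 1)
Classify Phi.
Compute the Cartan integers a_ij = 2(alpha_i, alpha_j)/(alpha_j, alpha_j); the resulting 2x2 Cartan matrix is
[[2, -2], [-1, 2]].
The roots have two lengths (squared-length ratio 2:1); the short ones are alpha_{2}. The associated Dynkin diagram is a chain of 2 nodes with a double edge at one end; the terminal node there is the unique short simple root (B_2), so the type is B_2 (the algebra so(5)).

B_2 (so(5))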